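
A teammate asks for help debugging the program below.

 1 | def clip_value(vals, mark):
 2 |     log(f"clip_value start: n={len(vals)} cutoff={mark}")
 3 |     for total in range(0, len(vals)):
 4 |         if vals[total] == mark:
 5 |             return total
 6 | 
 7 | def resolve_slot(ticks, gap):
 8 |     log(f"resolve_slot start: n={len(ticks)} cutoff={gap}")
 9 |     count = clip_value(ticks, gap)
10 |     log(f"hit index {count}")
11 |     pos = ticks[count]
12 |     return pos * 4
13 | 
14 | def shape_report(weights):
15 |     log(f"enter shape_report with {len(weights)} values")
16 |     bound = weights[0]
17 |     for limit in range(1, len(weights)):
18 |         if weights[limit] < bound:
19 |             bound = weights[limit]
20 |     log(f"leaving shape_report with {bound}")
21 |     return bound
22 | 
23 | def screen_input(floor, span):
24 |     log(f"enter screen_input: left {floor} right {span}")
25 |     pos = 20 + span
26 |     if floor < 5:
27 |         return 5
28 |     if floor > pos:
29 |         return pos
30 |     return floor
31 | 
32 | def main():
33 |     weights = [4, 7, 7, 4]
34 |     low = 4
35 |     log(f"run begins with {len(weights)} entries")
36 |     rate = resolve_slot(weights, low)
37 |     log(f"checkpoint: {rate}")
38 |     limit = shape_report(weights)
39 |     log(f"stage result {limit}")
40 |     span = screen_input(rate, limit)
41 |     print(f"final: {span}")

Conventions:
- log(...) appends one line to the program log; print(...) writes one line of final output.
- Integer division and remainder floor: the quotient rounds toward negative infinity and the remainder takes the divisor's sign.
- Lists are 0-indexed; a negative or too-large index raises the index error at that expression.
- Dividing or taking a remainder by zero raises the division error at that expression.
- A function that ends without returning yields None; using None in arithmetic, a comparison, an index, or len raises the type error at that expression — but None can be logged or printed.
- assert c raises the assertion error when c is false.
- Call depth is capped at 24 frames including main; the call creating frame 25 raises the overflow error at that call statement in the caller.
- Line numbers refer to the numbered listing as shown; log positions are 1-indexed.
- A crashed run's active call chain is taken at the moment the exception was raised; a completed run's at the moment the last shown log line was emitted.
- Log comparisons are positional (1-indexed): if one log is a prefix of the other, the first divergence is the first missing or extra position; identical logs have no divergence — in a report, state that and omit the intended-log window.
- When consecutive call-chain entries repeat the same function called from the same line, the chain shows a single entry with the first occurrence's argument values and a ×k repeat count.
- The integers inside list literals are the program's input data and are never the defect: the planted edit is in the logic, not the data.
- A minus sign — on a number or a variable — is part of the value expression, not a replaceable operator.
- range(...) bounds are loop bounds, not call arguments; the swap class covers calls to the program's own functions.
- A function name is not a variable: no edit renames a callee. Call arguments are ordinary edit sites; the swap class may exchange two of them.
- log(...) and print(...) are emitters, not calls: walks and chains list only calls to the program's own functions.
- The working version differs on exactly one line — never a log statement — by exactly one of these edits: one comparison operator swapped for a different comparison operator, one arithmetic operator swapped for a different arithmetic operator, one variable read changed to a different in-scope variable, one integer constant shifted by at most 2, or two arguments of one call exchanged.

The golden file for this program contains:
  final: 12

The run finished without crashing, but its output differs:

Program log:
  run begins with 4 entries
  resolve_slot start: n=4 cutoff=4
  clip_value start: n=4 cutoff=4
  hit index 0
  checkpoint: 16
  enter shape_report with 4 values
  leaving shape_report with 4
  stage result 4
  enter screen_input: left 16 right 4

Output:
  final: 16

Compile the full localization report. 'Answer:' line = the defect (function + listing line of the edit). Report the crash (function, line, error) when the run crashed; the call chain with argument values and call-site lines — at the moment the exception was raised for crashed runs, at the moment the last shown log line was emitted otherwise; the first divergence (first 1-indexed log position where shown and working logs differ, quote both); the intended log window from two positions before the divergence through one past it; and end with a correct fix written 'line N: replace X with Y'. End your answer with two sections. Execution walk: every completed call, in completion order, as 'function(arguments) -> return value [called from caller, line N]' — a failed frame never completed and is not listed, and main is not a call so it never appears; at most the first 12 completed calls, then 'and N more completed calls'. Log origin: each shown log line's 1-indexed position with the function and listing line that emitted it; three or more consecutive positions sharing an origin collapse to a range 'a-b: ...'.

Answer: the defect is in resolve_slot at line 12.
The tell: The earliest visible damage is log position 5 — 'checkpoint: 16' rather than the intended 'checkpoint: 12'.
Call chain: main -> screen_input(16, 4) (called at line 40).
First divergence: position 5 — shown 'checkpoint: 16', intended 'checkpoint: 12'.
Intended log window:
  3: clip_value start: n=4 cutoff=4
  4: hit index 0
  5: checkpoint: 12
  6: enter shape_report with 4 values
Execution walk:
  clip_value([4, 7, 7, 4], 4) -> 0  [called from resolve_slot, line 9]
  resolve_slot([4, 7, 7, 4], 4) -> 16  [called from main, line 36]
  shape_report([4, 7, 7, 4]) -> 4  [called from main, line 38]
  screen_input(16, 4) -> 16  [called from main, line 40]
Log line origins:
  1: logged in main at line 35
  2: logged in resolve_slot at line 8
  3: logged in clip_value at line 2
  4: logged in resolve_slot at line 10
  5: logged in main at line 37
  6: logged in shape_report at line 15
  7: logged in shape_report at line 20
  8: logged in main at line 39
  9: logged in screen_input at line 24
A correct fix: line 12: replace `4` with `3`.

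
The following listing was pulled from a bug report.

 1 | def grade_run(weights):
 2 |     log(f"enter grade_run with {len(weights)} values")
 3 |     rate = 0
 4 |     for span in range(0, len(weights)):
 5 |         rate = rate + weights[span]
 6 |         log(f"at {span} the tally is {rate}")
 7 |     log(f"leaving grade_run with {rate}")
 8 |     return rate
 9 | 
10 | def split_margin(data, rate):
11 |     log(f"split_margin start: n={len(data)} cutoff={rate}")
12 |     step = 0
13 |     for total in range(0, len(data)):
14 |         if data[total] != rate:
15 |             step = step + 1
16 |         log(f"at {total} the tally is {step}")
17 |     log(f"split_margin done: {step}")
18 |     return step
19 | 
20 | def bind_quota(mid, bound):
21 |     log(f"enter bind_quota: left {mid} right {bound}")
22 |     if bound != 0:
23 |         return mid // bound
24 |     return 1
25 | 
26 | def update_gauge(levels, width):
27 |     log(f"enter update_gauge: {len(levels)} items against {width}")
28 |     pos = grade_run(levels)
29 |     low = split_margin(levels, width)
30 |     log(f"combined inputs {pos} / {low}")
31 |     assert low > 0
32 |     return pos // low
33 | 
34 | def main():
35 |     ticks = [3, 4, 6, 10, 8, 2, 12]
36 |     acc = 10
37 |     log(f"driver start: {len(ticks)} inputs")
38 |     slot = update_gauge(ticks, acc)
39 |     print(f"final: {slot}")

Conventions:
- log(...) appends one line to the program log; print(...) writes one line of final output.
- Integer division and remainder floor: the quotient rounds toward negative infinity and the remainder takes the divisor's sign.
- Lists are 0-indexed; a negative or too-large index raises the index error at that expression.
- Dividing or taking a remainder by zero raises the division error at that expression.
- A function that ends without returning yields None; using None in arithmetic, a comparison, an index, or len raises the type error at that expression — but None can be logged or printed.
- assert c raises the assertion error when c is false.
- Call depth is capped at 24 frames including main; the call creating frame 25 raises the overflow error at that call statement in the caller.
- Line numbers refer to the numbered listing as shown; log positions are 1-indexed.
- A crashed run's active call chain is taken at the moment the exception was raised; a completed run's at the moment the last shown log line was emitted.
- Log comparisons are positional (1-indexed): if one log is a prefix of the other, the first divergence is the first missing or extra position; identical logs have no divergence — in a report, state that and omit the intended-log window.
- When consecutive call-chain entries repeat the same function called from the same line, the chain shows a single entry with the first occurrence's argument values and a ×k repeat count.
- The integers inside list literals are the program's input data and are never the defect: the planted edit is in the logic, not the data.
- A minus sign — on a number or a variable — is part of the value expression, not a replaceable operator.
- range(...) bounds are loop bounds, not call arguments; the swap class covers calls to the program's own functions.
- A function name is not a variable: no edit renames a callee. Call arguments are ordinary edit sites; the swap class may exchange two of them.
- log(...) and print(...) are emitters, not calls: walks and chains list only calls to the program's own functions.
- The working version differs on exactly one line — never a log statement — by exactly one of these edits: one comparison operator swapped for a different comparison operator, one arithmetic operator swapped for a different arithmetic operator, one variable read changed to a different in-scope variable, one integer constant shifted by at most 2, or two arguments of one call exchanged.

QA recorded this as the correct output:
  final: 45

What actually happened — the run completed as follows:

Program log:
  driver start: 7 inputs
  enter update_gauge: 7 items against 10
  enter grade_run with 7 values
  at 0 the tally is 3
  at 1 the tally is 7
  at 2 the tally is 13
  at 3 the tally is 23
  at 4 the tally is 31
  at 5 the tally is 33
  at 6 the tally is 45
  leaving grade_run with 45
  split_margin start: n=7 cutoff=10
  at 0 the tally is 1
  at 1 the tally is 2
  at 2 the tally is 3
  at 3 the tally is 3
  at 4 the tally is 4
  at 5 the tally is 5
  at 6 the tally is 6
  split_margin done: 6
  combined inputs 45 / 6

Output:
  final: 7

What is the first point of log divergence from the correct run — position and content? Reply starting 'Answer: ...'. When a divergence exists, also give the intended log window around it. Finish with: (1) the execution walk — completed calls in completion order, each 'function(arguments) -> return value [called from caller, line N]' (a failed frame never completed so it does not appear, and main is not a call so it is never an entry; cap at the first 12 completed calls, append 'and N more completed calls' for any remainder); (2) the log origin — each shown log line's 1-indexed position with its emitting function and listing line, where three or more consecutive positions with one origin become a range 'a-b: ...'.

Answer: position 13 — shown 'at 0 the tally is 1', intended 'at 0 the tally is 0'.
Intended log window:
  11: leaving grade_run with 45
  12: split_margin start: n=7 cutoff=10
  13: at 0 the tally is 0
  14: at 1 the tally is 0
Execution walk:
  grade_run([3, 4, 6, 10, 8, 2, 12]) -> 45  [called from update_gauge, line 28]
  split_margin([3, 4, 6, 10, 8, 2, 12], 10) -> 6  [called from update_gauge, line 29]
  update_gauge([3, 4, 6, 10, 8, 2, 12], 10) -> 7  [called from main, line 38]
Log origins:
  1: emitted by main (line 37)
  2: emitted by update_gauge (line 27)
  3: emitted by grade_run (line 2)
  4-10: emitted by grade_run (line 6)
  11: emitted by grade_run (line 7)
  12: emitted by split_margin (line 11)
  13-19: emitted by split_margin (line 16)
  20: emitted by split_margin (line 17)
  21: emitted by update_gauge (line 30)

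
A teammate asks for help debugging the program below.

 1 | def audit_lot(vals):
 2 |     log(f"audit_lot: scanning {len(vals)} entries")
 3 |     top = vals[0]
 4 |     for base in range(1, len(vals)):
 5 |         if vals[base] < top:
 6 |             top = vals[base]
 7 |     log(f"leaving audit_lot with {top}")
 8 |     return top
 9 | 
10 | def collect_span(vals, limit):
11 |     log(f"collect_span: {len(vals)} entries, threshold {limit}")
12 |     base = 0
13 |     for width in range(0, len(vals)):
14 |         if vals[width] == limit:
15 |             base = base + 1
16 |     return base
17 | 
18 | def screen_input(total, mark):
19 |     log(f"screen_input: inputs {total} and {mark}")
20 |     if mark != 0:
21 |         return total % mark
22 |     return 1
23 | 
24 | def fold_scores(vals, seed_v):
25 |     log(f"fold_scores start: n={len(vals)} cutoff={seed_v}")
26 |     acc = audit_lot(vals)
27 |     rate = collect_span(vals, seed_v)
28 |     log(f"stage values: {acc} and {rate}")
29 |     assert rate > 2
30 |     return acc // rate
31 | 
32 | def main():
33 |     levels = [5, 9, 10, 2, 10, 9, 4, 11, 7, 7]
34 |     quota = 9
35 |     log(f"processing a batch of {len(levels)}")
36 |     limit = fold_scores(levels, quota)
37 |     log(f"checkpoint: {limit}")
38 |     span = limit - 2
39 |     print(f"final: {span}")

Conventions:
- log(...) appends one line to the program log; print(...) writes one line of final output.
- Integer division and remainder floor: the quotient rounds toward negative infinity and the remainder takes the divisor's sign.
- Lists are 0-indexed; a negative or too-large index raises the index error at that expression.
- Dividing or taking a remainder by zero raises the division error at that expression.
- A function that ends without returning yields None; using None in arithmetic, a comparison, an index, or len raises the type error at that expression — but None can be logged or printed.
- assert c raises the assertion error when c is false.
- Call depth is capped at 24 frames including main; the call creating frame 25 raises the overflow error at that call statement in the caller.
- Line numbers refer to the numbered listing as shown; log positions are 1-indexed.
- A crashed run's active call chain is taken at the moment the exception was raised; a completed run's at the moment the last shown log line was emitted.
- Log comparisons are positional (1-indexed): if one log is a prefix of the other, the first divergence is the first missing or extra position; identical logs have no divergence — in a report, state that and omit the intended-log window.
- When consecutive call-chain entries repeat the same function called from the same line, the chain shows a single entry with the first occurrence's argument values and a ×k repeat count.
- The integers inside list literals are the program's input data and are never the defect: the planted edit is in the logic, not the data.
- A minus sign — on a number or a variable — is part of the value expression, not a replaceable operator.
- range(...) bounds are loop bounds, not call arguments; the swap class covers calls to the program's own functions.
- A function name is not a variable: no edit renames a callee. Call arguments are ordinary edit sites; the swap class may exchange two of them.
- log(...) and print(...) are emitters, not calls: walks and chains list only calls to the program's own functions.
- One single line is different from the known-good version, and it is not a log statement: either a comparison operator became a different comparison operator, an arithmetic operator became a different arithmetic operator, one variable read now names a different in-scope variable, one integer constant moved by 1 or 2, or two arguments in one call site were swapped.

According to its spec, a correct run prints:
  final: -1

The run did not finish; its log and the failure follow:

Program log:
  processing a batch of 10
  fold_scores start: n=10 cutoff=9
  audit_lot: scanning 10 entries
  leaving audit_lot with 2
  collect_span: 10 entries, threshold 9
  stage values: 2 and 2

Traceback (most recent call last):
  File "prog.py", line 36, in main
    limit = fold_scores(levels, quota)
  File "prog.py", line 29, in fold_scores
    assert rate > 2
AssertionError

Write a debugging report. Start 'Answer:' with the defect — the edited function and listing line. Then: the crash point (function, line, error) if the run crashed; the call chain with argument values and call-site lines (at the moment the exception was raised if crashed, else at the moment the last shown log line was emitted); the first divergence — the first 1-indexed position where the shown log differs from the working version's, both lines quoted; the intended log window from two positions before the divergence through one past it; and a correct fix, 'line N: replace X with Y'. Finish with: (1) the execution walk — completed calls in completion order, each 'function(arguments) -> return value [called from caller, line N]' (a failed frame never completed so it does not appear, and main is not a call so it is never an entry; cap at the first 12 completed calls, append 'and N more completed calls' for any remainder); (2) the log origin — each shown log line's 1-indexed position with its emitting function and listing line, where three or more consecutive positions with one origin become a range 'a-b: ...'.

Answer: the defect is in fold_scores at line 29.
Core observation: A complete run would log 'checkpoint: 1' next, but this one stopped at 6 lines.
Crash: fold_scores, line 29, AssertionError.
Call chain: main -> fold_scores([5, 9, 10, 2, 10, 9, 4, 11, 7, 7], 9) (called at line 36).
First divergence: position 7 — the faulty run's log ends after 6 lines; the working version continues with 'checkpoint: 1'.
Intended log window:
  5: collect_span: 10 entries, threshold 9
  6: stage values: 2 and 2
  7: checkpoint: 1
Execution walk:
  audit_lot([5, 9, 10, 2, 10, 9, 4, 11, 7, 7]) -> 2  [called from fold_scores, line 26]
  collect_span([5, 9, 10, 2, 10, 9, 4, 11, 7, 7], 9) -> 2  [called from fold_scores, line 27]
Log origins:
  1: logged in main at line 35
  2: logged in fold_scores at line 25
  3: logged in audit_lot at line 2
  4: logged in audit_lot at line 7
  5: logged in collect_span at line 11
  6: logged in fold_scores at line 28
A correct fix: line 29: replace `2` with `0`.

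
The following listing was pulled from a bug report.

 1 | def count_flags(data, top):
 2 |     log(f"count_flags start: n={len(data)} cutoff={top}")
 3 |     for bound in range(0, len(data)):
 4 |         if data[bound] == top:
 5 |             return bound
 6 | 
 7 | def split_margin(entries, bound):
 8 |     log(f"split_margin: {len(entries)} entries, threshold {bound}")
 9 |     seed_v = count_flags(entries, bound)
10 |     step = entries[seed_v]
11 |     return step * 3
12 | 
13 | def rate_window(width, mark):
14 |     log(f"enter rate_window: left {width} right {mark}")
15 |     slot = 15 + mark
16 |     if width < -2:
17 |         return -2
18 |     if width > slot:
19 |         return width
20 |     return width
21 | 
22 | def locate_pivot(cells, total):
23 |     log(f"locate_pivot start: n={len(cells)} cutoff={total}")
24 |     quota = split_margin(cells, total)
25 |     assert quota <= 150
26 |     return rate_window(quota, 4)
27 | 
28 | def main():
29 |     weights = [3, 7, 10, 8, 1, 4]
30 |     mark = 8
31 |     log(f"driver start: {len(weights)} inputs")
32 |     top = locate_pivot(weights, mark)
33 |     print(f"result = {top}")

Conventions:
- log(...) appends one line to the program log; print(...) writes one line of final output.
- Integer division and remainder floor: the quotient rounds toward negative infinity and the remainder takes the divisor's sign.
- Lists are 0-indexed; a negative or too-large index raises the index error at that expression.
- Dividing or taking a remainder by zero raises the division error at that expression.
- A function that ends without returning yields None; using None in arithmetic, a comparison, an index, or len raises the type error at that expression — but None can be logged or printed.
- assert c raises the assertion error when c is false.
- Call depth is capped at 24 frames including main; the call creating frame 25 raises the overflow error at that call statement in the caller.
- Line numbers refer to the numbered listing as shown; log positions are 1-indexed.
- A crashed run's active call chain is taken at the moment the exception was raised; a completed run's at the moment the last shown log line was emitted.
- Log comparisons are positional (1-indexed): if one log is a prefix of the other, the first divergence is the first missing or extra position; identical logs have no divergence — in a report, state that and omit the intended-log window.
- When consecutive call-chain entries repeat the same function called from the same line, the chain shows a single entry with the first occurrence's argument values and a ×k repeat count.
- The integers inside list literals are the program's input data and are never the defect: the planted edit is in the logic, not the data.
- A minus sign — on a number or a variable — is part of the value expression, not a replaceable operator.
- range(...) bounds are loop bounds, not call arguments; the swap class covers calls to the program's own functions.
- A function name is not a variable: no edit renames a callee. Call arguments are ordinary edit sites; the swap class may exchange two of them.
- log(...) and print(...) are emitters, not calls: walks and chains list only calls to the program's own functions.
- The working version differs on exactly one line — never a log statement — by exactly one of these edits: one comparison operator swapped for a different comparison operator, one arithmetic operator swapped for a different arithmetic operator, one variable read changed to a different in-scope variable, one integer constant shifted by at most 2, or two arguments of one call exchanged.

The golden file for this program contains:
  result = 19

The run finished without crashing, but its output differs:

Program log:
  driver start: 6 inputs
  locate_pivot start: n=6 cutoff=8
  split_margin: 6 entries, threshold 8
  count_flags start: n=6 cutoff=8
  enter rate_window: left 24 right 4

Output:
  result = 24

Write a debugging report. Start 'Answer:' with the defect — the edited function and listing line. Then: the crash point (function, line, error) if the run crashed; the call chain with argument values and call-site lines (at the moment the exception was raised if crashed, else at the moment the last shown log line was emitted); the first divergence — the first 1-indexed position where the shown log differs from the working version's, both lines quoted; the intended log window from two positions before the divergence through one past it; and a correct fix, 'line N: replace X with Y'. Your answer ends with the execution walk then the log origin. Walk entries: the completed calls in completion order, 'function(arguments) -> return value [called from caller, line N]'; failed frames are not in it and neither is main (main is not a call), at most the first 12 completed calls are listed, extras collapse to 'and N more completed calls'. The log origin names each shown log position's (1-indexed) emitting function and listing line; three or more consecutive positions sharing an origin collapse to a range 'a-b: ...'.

Answer: the defect is in rate_window at line 19.
Key fact: No log line changed; the fault shows up purely in the output.
Call chain: main -> locate_pivot([3, 7, 10, 8, 1, 4], 8) (called at line 32) -> rate_window(24, 4) (called at line 26).
First divergence: there is none — every log position agrees.
Execution walk:
  count_flags([3, 7, 10, 8, 1, 4], 8) -> 3  [called from split_margin, line 9]
  split_margin([3, 7, 10, 8, 1, 4], 8) -> 24  [called from locate_pivot, line 24]
  rate_window(24, 4) -> 24  [called from locate_pivot, line 26]
  locate_pivot([3, 7, 10, 8, 1, 4], 8) -> 24  [called from main, line 32]
Log line origins:
  1: from main, line 31
  2: from locate_pivot, line 23
  3: from split_margin, line 8
  4: from count_flags, line 2
  5: from rate_window, line 14
A correct fix: line 19: replace `width` with `slot`.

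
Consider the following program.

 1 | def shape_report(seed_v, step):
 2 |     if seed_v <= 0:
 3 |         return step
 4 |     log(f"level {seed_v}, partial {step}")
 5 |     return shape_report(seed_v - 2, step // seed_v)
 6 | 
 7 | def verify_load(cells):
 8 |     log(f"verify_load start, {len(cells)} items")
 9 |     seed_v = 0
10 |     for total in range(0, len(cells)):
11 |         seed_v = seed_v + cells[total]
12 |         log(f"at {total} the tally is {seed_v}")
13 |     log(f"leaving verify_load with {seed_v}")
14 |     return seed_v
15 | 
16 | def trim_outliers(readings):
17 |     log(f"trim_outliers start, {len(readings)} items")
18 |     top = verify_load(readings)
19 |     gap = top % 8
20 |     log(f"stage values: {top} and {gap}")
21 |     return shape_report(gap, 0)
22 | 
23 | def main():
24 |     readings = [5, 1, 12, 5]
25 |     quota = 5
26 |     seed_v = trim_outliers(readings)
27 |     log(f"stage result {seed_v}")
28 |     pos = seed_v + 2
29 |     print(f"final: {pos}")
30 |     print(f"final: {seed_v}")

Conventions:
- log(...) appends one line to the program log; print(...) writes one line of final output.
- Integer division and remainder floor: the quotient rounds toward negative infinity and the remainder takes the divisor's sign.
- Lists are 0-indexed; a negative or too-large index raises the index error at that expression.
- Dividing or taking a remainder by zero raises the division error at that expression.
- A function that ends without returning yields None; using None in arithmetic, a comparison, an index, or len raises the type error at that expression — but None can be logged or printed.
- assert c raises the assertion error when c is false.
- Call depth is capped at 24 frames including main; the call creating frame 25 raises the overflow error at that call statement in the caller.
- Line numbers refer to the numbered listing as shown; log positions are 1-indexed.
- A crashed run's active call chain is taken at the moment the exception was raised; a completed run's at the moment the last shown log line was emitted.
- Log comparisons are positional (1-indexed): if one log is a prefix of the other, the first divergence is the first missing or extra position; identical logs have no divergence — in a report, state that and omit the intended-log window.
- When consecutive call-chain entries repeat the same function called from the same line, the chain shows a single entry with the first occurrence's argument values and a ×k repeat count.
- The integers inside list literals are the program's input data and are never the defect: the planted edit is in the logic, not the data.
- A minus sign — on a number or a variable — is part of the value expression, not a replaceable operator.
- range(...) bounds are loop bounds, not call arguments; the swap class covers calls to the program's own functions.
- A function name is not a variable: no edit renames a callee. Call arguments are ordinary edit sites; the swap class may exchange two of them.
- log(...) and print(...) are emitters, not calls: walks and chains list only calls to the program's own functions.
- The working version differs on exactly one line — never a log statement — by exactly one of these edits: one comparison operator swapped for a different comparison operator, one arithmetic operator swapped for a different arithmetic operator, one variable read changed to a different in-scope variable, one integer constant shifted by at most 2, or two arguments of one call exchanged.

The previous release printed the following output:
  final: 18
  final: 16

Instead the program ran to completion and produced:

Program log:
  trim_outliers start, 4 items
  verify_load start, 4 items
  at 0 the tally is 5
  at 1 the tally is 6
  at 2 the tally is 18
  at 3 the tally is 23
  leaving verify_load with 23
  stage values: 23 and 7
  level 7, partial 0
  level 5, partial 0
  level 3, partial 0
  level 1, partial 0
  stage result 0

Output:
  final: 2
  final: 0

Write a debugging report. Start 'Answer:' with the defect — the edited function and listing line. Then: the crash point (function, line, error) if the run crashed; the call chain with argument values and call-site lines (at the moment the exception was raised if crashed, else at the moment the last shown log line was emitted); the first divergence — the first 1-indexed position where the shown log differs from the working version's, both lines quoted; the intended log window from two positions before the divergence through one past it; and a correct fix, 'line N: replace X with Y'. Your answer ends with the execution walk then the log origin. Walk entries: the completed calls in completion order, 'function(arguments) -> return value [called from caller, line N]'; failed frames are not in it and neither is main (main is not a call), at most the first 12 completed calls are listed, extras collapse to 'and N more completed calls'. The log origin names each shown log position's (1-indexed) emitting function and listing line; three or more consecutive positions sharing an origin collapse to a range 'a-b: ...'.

Answer: the defect is in shape_report at line 5.
The tell: Position 10 is the first bad log line: 'level 5, partial 0' should read 'level 5, partial 7'.
Call chain: main.
First divergence: position 10 — shown 'level 5, partial 0', intended 'level 5, partial 7'.
Intended log window:
  8: stage values: 23 and 7
  9: level 7, partial 0
  10: level 5, partial 7
  11: level 3, partial 12
Execution walk:
  verify_load([5, 1, 12, 5]) -> 23  [called from trim_outliers, line 18]
  shape_report(-1, 0) -> 0  [called from shape_report, line 5]
  shape_report(1, 0) -> 0  [called from shape_report, line 5]
  shape_report(3, 0) -> 0  [called from shape_report, line 5]
  shape_report(5, 0) -> 0  [called from shape_report, line 5]
  shape_report(7, 0) -> 0  [called from trim_outliers, line 21]
  trim_outliers([5, 1, 12, 5]) -> 0  [called from main, line 26]
Log origins:
  1: emitted by trim_outliers (line 17)
  2: emitted by verify_load (line 8)
  3-6: emitted by verify_load (line 12)
  7: emitted by verify_load (line 13)
  8: emitted by trim_outliers (line 20)
  9-12: emitted by shape_report (line 4)
  13: emitted by main (line 27)
A correct fix: line 5: replace `//` with `+`.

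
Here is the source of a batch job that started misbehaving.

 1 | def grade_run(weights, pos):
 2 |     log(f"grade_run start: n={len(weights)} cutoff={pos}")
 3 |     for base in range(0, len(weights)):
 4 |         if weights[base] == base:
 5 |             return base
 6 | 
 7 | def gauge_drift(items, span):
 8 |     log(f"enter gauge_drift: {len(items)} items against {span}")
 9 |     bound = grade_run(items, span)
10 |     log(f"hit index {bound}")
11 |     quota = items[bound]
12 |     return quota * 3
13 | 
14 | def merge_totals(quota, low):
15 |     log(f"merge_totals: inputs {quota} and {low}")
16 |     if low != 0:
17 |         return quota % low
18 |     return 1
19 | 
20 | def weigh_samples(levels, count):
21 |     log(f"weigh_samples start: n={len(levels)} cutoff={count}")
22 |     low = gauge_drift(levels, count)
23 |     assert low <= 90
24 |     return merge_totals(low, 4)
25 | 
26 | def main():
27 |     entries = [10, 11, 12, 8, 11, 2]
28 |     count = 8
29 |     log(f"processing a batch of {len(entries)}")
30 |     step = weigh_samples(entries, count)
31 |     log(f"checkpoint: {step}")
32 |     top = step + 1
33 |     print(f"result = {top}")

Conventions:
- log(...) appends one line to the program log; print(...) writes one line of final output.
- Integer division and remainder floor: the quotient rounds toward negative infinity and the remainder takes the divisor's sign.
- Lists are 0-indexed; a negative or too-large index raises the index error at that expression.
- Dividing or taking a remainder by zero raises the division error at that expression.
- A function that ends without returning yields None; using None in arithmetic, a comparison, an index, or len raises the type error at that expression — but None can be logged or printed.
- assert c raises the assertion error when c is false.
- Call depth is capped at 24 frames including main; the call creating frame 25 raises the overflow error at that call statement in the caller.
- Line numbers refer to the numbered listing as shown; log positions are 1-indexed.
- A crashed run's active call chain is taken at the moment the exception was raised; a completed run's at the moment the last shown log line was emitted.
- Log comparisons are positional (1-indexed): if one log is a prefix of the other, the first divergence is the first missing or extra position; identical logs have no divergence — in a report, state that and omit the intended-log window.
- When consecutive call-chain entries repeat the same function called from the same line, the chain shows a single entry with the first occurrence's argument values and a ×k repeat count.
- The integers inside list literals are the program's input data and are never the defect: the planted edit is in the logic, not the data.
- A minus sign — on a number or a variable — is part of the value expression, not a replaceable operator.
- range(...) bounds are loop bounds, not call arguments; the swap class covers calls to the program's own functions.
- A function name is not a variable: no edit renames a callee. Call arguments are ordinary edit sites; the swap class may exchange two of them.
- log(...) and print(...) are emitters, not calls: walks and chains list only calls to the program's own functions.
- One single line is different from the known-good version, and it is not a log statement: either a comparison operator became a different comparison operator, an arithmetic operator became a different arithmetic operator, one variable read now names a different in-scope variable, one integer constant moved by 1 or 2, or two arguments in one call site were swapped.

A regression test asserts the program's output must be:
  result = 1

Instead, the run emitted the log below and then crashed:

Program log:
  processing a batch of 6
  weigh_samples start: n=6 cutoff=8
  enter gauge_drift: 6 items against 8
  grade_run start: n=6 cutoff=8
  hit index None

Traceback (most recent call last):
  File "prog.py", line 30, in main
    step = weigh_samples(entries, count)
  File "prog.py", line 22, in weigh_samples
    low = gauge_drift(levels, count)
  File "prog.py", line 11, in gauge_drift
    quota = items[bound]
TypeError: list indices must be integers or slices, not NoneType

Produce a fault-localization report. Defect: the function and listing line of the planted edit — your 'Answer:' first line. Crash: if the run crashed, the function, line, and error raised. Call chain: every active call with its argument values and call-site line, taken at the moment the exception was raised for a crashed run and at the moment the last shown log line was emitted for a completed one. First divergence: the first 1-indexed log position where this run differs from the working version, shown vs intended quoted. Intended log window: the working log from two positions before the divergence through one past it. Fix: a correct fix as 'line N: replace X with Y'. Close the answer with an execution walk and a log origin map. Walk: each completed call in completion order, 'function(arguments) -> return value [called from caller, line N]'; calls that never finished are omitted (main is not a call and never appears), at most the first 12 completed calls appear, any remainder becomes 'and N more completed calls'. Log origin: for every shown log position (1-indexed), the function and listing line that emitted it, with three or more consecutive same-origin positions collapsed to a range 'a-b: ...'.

Answer: the defect is in grade_run at line 4.
Key observation: Position 5 is the first bad log line: 'hit index None' should read 'hit index 3'.
Crash: gauge_drift, line 11, TypeError.
Call chain: main -> weigh_samples([10, 11, 12, 8, 11, 2], 8) (called at line 30) -> gauge_drift([10, 11, 12, 8, 11, 2], 8) (called at line 22).
First divergence: position 5 — the shown line 'hit index None' should read 'hit index 3'.
Intended log window:
  3: enter gauge_drift: 6 items against 8
  4: grade_run start: n=6 cutoff=8
  5: hit index 3
  6: merge_totals: inputs 24 and 4
Execution walk:
  grade_run([10, 11, 12, 8, 11, 2], 8) -> None  [called from gauge_drift, line 9]
Log line origins:
  1 — main, line 29
  2 — weigh_samples, line 21
  3 — gauge_drift, line 8
  4 — grade_run, line 2
  5 — gauge_drift, line 10
A correct fix: line 4: replace `weights[base] == base` with `weights[base] == pos`.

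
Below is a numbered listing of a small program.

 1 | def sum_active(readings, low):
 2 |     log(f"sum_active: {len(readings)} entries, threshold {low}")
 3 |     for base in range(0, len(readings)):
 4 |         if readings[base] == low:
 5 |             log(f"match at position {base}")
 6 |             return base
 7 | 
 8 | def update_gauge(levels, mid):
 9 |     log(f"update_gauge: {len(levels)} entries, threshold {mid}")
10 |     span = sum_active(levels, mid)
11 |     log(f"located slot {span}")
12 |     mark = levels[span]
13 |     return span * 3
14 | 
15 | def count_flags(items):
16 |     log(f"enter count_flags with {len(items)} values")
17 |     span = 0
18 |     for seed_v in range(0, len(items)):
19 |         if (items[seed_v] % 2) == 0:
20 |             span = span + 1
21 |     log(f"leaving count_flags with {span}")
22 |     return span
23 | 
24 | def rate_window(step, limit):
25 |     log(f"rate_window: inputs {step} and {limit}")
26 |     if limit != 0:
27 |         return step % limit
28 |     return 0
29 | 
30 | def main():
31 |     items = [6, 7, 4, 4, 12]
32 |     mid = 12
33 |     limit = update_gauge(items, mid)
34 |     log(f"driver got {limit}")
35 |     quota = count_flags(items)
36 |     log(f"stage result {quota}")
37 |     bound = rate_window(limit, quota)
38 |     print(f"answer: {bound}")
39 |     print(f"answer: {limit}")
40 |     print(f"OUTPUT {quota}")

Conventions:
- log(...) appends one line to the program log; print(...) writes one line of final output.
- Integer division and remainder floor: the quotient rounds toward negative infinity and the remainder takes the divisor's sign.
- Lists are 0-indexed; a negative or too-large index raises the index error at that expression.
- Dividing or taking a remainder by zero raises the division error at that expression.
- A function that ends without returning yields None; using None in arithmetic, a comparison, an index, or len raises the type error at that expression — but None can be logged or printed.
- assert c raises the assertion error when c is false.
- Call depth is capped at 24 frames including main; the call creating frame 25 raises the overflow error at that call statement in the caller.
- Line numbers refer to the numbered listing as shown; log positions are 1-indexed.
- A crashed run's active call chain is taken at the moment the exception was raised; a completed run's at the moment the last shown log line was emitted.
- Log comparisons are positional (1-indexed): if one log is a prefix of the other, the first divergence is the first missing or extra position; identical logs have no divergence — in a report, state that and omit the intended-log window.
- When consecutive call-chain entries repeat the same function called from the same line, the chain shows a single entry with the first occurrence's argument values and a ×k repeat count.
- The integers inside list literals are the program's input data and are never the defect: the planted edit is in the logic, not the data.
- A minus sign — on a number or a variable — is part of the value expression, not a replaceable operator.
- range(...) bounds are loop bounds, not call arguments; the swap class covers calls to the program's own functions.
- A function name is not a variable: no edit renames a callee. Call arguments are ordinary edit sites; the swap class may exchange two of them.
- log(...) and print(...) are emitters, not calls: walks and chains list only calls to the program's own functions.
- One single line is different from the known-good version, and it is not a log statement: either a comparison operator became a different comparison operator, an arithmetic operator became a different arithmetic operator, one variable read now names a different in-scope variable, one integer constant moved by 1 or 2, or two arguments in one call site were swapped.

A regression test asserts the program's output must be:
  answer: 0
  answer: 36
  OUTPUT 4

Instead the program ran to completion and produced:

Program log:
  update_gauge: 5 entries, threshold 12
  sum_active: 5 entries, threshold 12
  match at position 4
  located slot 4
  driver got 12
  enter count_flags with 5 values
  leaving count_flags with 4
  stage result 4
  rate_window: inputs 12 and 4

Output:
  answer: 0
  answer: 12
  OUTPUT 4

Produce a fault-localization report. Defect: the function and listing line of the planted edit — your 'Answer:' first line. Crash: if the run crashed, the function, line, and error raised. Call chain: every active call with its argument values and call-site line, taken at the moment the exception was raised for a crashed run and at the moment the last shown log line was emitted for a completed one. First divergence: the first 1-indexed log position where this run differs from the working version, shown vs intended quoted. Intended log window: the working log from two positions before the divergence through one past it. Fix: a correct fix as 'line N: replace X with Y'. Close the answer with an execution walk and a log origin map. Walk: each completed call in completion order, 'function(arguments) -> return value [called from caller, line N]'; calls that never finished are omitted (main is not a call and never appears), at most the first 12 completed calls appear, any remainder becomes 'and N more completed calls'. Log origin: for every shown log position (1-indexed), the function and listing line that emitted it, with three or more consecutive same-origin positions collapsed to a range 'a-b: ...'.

Answer: the defect is in update_gauge at line 13.
The tell: Log line 5 is where behavior first shows: 'driver got 12' appears instead of 'driver got 36'.
Call chain: main -> rate_window(12, 4) (called at line 37).
First divergence: at position 5 the run shows 'driver got 12' where the working version logs 'driver got 36'.
Intended log window:
  3: match at position 4
  4: located slot 4
  5: driver got 36
  6: enter count_flags with 5 values
Execution walk:
  sum_active([6, 7, 4, 4, 12], 12) -> 4  [called from update_gauge, line 10]
  update_gauge([6, 7, 4, 4, 12], 12) -> 12  [called from main, line 33]
  count_flags([6, 7, 4, 4, 12]) -> 4  [called from main, line 35]
  rate_window(12, 4) -> 0  [called from main, line 37]
Log line origins:
  1: emitted by update_gauge (line 9)
  2: emitted by sum_active (line 2)
  3: emitted by sum_active (line 5)
  4: emitted by update_gauge (line 11)
  5: emitted by main (line 34)
  6: emitted by count_flags (line 16)
  7: emitted by count_flags (line 21)
  8: emitted by main (line 36)
  9: emitted by rate_window (line 25)
A correct fix: line 13: replace `span` with `mark`.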